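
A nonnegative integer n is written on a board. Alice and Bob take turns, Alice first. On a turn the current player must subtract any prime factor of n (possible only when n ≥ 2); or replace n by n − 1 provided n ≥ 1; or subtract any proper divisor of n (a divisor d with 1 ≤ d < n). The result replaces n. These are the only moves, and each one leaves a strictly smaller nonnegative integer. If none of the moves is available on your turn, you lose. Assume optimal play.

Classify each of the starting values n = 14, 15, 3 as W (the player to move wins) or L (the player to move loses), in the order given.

Positions with no move are L. A position that does have a move is losing for the player to move precisely when every available move leads to a winning position for the opponent. Fill in the labels:
n=0: no move → L
n=1: →0(L), so W
n=2: →0(L), so W
n=3: →0(L), so W
n=4: →2(W), 3(W) — all W, so L
n=5: →0(L), so W
n=6: →4(L), so W
n=7: →0(L), so W
n=8: →4(L), so W
n=9: →6(W), 8(W) — all W, so L
n=10: →9(L), so W
n=11: →0(L), so W
n=12: →9(L), so W
n=13: →0(L), so W
n=14: →7(W), 12(W), 13(W) — all W, so L
n=15: →14(L), so W

14: L, 15: W, 3: W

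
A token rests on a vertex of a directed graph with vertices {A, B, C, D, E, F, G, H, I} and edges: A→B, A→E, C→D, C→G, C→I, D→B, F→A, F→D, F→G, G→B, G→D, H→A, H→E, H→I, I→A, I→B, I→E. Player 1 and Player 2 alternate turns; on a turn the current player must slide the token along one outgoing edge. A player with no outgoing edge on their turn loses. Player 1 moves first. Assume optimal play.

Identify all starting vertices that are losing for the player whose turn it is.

Work bottom-up. With no move the player to move loses. Otherwise the position is W if at least one move leads to an L position for the opponent, and L if every move leads to a W.
Every edge goes from a vertex to one that appears earlier in the order E, B, A, D, G, I, H, C, F, so processing vertices in that order labels each vertex after all of its successors.
E: no outgoing edge → L
B: no outgoing edge → L
A: →B(L), so W
D: →B(L), so W
G: →B(L), so W
I: →B(L), so W
H: →E(L), so W
C: →I(W), G(W), D(W) — all W, so L
F: →G(W), D(W), A(W) — all W, so L
The losing starting vertices are exactly the entries labelled L in this table (4 of them).

B, C, E, F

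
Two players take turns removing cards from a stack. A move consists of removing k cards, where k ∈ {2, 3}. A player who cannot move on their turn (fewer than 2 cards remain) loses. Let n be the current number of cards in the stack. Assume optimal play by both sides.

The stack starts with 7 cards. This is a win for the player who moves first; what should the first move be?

Remove 2, leaving 5.

Build the W/L table. Terminal = L. A non-terminal position is W if it has a move to some L; otherwise it is L.
n=0: no move → L
n=1: no move → L
n=2: W (go to 0, an L position)
n=3: W (go to 1, an L position)
n=4: W (go to 1, an L position)
n=5: L (options 3(W), 2(W) are all W)
n=6: L (options 4(W), 3(W) are all W)
n=7: W (go to 5, an L position)
From 7, the L positions reachable in one move are: 5.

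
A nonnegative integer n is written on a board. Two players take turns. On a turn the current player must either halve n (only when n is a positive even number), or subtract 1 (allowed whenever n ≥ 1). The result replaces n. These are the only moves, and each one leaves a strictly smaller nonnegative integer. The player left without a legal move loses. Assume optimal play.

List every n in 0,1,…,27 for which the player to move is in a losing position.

0, 2, 5, 7, 9, 11, 13, 15, 17, 19, 21, 23, 25, 27

Work bottom-up. With no move the player to move loses. Otherwise the position is W if at least one move leads to an L position for the opponent, and L if every move leads to a W.
n=0: no move → L
n=1: →0(L), so W
n=2: →1(W) only, which is W, so L
n=3: →2(L), so W
n=4: →2(L), so W
n=5: →4(W) only, which is W, so L
n=6: →5(L), so W
n=7: →6(W) only, which is W, so L
n=8: →7(L), so W
n=9: →8(W) only, which is W, so L
n=10: →5(L), so W
n=11: →10(W) only, which is W, so L
n=12: →11(L), so W
n=13: →12(W) only, which is W, so L
n=14: →7(L), so W
n=15: →14(W) only, which is W, so L
n=16: →15(L), so W
n=17: →16(W) only, which is W, so L
n=18: →9(L), so W
n=19: →18(W) only, which is W, so L
n=20: →19(L), so W
n=21: →20(W) only, which is W, so L
n=22: →11(L), so W
n=23: →22(W) only, which is W, so L
n=24: →23(L), so W
n=25: →24(W) only, which is W, so L
n=26: →13(L), so W
n=27: →26(W) only, which is W, so L
The losing starting values of n are exactly the entries labelled L in this table (14 of them).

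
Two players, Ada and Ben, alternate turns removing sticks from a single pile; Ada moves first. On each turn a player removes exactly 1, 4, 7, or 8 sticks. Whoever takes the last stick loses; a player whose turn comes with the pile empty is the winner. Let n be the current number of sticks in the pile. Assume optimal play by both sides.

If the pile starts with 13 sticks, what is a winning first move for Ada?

Remove 1, leaving 12.

Classify positions by backward induction: terminal positions (no move available) are W. From any other position, the mover wins iff some move reaches an L.
n=0: no move; the opponent has just taken the last stick and therefore loses → W
n=1: L (sole option 0(W) is W)
n=2: W (go to 1, an L position)
n=3: L (sole option 2(W) is W)
n=4: W (go to 3, an L position)
n=5: W (go to 1, an L position)
n=6: L (options 5(W), 2(W) are all W)
n=7: W (go to 6, an L position)
n=8: W (go to 1, an L position)
n=9: W (go to 1, an L position)
n=10: W (go to 6, an L position)
n=11: W (go to 3, an L position)
n=12: L (options 11(W), 8(W), 5(W), 4(W) are all W)
n=13: W (go to 12, an L position)
From 13, the L positions reachable in one move are: 12, 6. Any move reaching one of these is winning.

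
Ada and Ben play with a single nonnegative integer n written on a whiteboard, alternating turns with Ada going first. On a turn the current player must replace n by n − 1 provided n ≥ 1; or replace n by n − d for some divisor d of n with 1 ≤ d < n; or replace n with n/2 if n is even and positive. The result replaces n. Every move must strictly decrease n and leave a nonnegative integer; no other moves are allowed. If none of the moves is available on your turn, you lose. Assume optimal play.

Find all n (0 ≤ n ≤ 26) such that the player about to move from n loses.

0, 2, 5, 7, 9, 11, 13, 15, 17, 19, 21, 23, 25

Label each position W (a win for the player to move) or L (a loss). A position with no legal move is L; any other position is W exactly when some move reaches an L, and L when every move reaches a W.
n=0: no move → L
n=1: can move to 0, which is L ⇒ W
n=2: the only move is to 1(W), a W ⇒ L
n=3: can move to 2, which is L ⇒ W
n=4: can move to 2, which is L ⇒ W
n=5: the only move is to 4(W), a W ⇒ L
n=6: can move to 5, which is L ⇒ W
n=7: the only move is to 6(W), a W ⇒ L
n=8: can move to 7, which is L ⇒ W
n=9: moves to 6(W), 8(W); every one is W ⇒ L
n=10: can move to 5, which is L ⇒ W
n=11: the only move is to 10(W), a W ⇒ L
n=12: can move to 9, which is L ⇒ W
n=13: the only move is to 12(W), a W ⇒ L
n=14: can move to 7, which is L ⇒ W
n=15: moves to 10(W), 12(W), 14(W); every one is W ⇒ L
n=16: can move to 15, which is L ⇒ W
n=17: the only move is to 16(W), a W ⇒ L
n=18: can move to 9, which is L ⇒ W
n=19: the only move is to 18(W), a W ⇒ L
n=20: can move to 15, which is L ⇒ W
n=21: moves to 14(W), 18(W), 20(W); every one is W ⇒ L
n=22: can move to 11, which is L ⇒ W
n=23: the only move is to 22(W), a W ⇒ L
n=24: can move to 21, which is L ⇒ W
n=25: moves to 20(W), 24(W); every one is W ⇒ L
n=26: can move to 13, which is L ⇒ W
Reading off the rows marked L gives the requested list; there are 13 such values of n.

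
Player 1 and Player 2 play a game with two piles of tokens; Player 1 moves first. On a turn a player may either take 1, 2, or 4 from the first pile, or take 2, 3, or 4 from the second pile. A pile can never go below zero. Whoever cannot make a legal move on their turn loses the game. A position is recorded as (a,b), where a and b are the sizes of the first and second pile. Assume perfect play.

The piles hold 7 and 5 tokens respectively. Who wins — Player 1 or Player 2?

Work bottom-up. With no move the player to move loses. Otherwise the position is W if at least one move leads to an L position for the opponent, and L if every move leads to a W.
No move ever increases a pile, so every position that can arise here has a ≤ 7 and b ≤ 5; it is enough to label the cells with 0 ≤ a ≤ 7 and 0 ≤ b ≤ 5.
Every move lowers a or b (never raises either), so fill the grid row by row in increasing a, and left to right within a row: each cell's successors are then already labelled.
      b=0  b=1  b=2  b=3  b=4  b=5
a=0:    L    L    W    W    W    W
a=1:    W    W    L    L    W    W
a=2:    W    W    W    W    L    L
a=3:    L    L    W    W    W    W
a=4:    W    W    L    L    W    W
a=5:    W    W    W    W    L    L
a=6:    L    L    W    W    W    W
a=7:    W    W    L    L    W    W
Cells with no legal move (terminal, hence L): (0,0), (0,1).
The remaining L cells, each justified by listing all of its moves:
(1,2): →(0,2)(W), (1,0)(W) — all W, so L
(1,3): →(0,3)(W), (1,1)(W), (1,0)(W) — all W, so L
(2,4): →(1,4)(W), (0,4)(W), (2,2)(W), (2,1)(W), (2,0)(W) — all W, so L
(2,5): →(1,5)(W), (0,5)(W), (2,3)(W), (2,2)(W), (2,1)(W) — all W, so L
(3,0): →(2,0)(W), (1,0)(W) — all W, so L
(3,1): →(2,1)(W), (1,1)(W) — all W, so L
(4,2): →(3,2)(W), (2,2)(W), (0,2)(W), (4,0)(W) — all W, so L
(4,3): →(3,3)(W), (2,3)(W), (0,3)(W), (4,1)(W), (4,0)(W) — all W, so L
(5,4): →(4,4)(W), (3,4)(W), (1,4)(W), (5,2)(W), (5,1)(W), (5,0)(W) — all W, so L
(5,5): →(4,5)(W), (3,5)(W), (1,5)(W), (5,3)(W), (5,2)(W), (5,1)(W) — all W, so L
(6,0): →(5,0)(W), (4,0)(W), (2,0)(W) — all W, so L
(6,1): →(5,1)(W), (4,1)(W), (2,1)(W) — all W, so L
(7,2): →(6,2)(W), (5,2)(W), (3,2)(W), (7,0)(W) — all W, so L
(7,3): →(6,3)(W), (5,3)(W), (3,3)(W), (7,1)(W), (7,0)(W) — all W, so L
Every other cell has at least one move into one of the L cells above, so it is W.
From (7,5) Player 1 can move to (5,5), reaching an L position.

Player 1 wins.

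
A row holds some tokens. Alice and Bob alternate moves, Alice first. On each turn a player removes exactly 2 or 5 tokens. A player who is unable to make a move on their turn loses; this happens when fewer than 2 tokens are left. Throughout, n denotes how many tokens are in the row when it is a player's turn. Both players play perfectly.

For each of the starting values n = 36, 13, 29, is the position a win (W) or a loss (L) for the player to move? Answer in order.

Classify positions by backward induction: terminal positions (no move available) are L. From any other position, the mover wins iff some move reaches an L.
n=0: no move → L
n=1: no move → L
n=2: can move to 0, which is L ⇒ W
n=3: can move to 1, which is L ⇒ W
n=4: the only move is to 2(W), a W ⇒ L
n=5: can move to 0, which is L ⇒ W
n=6: can move to 4, which is L ⇒ W
n=7: moves to 5(W), 2(W); every one is W ⇒ L
n=8: moves to 6(W), 3(W); every one is W ⇒ L
n=9: can move to 7, which is L ⇒ W
n=10: can move to 8, which is L ⇒ W
n=11: moves to 9(W), 6(W); every one is W ⇒ L
n=12: can move to 7, which is L ⇒ W
n=13: can move to 11, which is L ⇒ W
n=14: moves to 12(W), 9(W); every one is W ⇒ L
n=15: moves to 13(W), 10(W); every one is W ⇒ L
n=16: can move to 14, which is L ⇒ W
n=17: can move to 15, which is L ⇒ W
n=18: moves to 16(W), 13(W); every one is W ⇒ L
n=19: can move to 14, which is L ⇒ W
n=20: can move to 18, which is L ⇒ W
n=21: moves to 19(W), 16(W); every one is W ⇒ L
n=22: moves to 20(W), 17(W); every one is W ⇒ L
n=23: can move to 21, which is L ⇒ W
n=24: can move to 22, which is L ⇒ W
n=25: moves to 23(W), 20(W); every one is W ⇒ L
n=26: can move to 21, which is L ⇒ W
n=27: can move to 25, which is L ⇒ W
n=28: moves to 26(W), 23(W); every one is W ⇒ L
n=29: moves to 27(W), 24(W); every one is W ⇒ L
n=30: can move to 28, which is L ⇒ W
n=31: can move to 29, which is L ⇒ W
n=32: moves to 30(W), 27(W); every one is W ⇒ L
n=33: can move to 28, which is L ⇒ W
n=34: can move to 32, which is L ⇒ W
n=35: moves to 33(W), 30(W); every one is W ⇒ L
n=36: moves to 34(W), 31(W); every one is W ⇒ L

36: L, 13: W, 29: L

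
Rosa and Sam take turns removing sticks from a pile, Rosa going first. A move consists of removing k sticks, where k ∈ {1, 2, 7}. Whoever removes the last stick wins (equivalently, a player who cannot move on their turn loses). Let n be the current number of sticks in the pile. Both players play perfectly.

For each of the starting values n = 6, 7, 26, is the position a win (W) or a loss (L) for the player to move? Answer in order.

6: L, 7: W, 26: W

Positions with no move are L. A position that does have a move is losing for the player to move precisely when every available move leads to a winning position for the opponent. Fill in the labels:
n=0: no move → L
n=1: reaches L-position 0 → W
n=2: reaches L-position 0 → W
n=3: only reaches 2(W), 1(W), all W → L
n=4: reaches L-position 3 → W
n=5: reaches L-position 3 → W
n=6: only reaches 5(W), 4(W), all W → L
n=7: reaches L-position 6 → W
n=8: reaches L-position 6 → W
n=9: only reaches 8(W), 7(W), 2(W), all W → L
n=10: reaches L-position 9 → W
n=11: reaches L-position 9 → W
n=12: only reaches 11(W), 10(W), 5(W), all W → L
n=13: reaches L-position 12 → W
n=14: reaches L-position 12 → W
n=15: only reaches 14(W), 13(W), 8(W), all W → L
n=16: reaches L-position 15 → W
n=17: reaches L-position 15 → W
n=18: only reaches 17(W), 16(W), 11(W), all W → L
n=19: reaches L-position 18 → W
n=20: reaches L-position 18 → W
n=21: only reaches 20(W), 19(W), 14(W), all W → L
n=22: reaches L-position 21 → W
n=23: reaches L-position 21 → W
n=24: only reaches 23(W), 22(W), 17(W), all W → L
n=25: reaches L-position 24 → W
n=26: reaches L-position 24 → W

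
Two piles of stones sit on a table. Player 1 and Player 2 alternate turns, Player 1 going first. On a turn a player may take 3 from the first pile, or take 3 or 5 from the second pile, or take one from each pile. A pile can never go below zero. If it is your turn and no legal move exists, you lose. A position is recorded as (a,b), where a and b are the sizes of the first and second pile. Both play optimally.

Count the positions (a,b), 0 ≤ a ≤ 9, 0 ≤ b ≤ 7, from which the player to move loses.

31

Work bottom-up. With no move the player to move loses. Otherwise the position is W if at least one move leads to an L position for the opponent, and L if every move leads to a W.
Every move lowers a or b (never raises either), so fill the grid row by row in increasing a, and left to right within a row: each cell's successors are then already labelled.
      b=0  b=1  b=2  b=3  b=4  b=5  b=6  b=7
a=0:    L    L    L    W    W    W    W    W
a=1:    L    W    W    W    L    W    L    W
a=2:    L    W    L    W    L    W    L    W
a=3:    W    W    W    W    L    W    L    W
a=4:    W    L    L    L    W    W    W    W
a=5:    W    L    W    W    W    L    W    L
a=6:    L    L    W    W    W    W    W    L
a=7:    L    W    W    W    L    W    L    W
a=8:    L    W    L    W    L    W    L    W
a=9:    W    W    L    W    L    W    L    W
Cells with no legal move (terminal, hence L): (0,0), (0,1), (0,2), (1,0), (2,0).
The remaining L cells, each justified by listing all of its moves:
(1,4): →(1,1)(W), (0,3)(W) — all W, so L
(1,6): →(1,3)(W), (1,1)(W), (0,5)(W) — all W, so L
(2,2): →(1,1)(W) only, which is W, so L
(2,4): →(2,1)(W), (1,3)(W) — all W, so L
(2,6): →(2,3)(W), (2,1)(W), (1,5)(W) — all W, so L
(3,4): →(0,4)(W), (3,1)(W), (2,3)(W) — all W, so L
(3,6): →(0,6)(W), (3,3)(W), (3,1)(W), (2,5)(W) — all W, so L
(4,1): →(1,1)(W), (3,0)(W) — all W, so L
(4,2): →(1,2)(W), (3,1)(W) — all W, so L
(4,3): →(1,3)(W), (4,0)(W), (3,2)(W) — all W, so L
(5,1): →(2,1)(W), (4,0)(W) — all W, so L
(5,5): →(2,5)(W), (5,2)(W), (5,0)(W), (4,4)(W) — all W, so L
(5,7): →(2,7)(W), (5,4)(W), (5,2)(W), (4,6)(W) — all W, so L
(6,0): →(3,0)(W) only, which is W, so L
(6,1): →(3,1)(W), (5,0)(W) — all W, so L
(6,7): →(3,7)(W), (6,4)(W), (6,2)(W), (5,6)(W) — all W, so L
(7,0): →(4,0)(W) only, which is W, so L
(7,4): →(4,4)(W), (7,1)(W), (6,3)(W) — all W, so L
(7,6): →(4,6)(W), (7,3)(W), (7,1)(W), (6,5)(W) — all W, so L
(8,0): →(5,0)(W) only, which is W, so L
(8,2): →(5,2)(W), (7,1)(W) — all W, so L
(8,4): →(5,4)(W), (8,1)(W), (7,3)(W) — all W, so L
(8,6): →(5,6)(W), (8,3)(W), (8,1)(W), (7,5)(W) — all W, so L
(9,2): →(6,2)(W), (8,1)(W) — all W, so L
(9,4): →(6,4)(W), (9,1)(W), (8,3)(W) — all W, so L
(9,6): →(6,6)(W), (9,3)(W), (9,1)(W), (8,5)(W) — all W, so L
Every other cell has at least one move into one of the L cells above, so it is W.
L cells per row: a=0: 3, a=1: 3, a=2: 4, a=3: 2, a=4: 3, a=5: 3, a=6: 3, a=7: 3, a=8: 4, a=9: 3; total 31.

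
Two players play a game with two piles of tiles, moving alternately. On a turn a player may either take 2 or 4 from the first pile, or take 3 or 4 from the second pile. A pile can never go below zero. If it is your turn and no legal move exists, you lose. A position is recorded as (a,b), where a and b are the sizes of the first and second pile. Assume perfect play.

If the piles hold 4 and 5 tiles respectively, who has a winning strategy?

The first player wins.

Positions with no move are L. A position that does have a move is losing for the player to move precisely when every available move leads to a winning position for the opponent. Fill in the labels:
No move ever increases a pile, so every position that can arise here has a ≤ 4 and b ≤ 5; it is enough to label the cells with 0 ≤ a ≤ 4 and 0 ≤ b ≤ 5.
Every move lowers a or b (never raises either), so fill the grid row by row in increasing a, and left to right within a row: each cell's successors are then already labelled.
      b=0  b=1  b=2  b=3  b=4  b=5
a=0:    L    L    L    W    W    W
a=1:    L    L    L    W    W    W
a=2:    W    W    W    L    L    L
a=3:    W    W    W    L    L    L
a=4:    W    W    W    W    W    W
Cells with no legal move (terminal, hence L): (0,0), (0,1), (0,2), (1,0), (1,1), (1,2).
The remaining L cells, each justified by listing all of its moves:
(2,3): →(0,3)(W), (2,0)(W) — all W, so L
(2,4): →(0,4)(W), (2,1)(W), (2,0)(W) — all W, so L
(2,5): →(0,5)(W), (2,2)(W), (2,1)(W) — all W, so L
(3,3): →(1,3)(W), (3,0)(W) — all W, so L
(3,4): →(1,4)(W), (3,1)(W), (3,0)(W) — all W, so L
(3,5): →(1,5)(W), (3,2)(W), (3,1)(W) — all W, so L
Every other cell has at least one move into one of the L cells above, so it is W.
From (4,5) the player to move can move to (2,5), reaching an L position.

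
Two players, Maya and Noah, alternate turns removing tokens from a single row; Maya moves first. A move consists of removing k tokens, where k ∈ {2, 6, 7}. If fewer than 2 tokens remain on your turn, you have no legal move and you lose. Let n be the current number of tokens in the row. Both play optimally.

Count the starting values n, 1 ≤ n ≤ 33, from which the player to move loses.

13

Classify positions by backward induction: terminal positions (no move available) are L. From any other position, the mover wins iff some move reaches an L.
n=0: no move → L
n=1: no move → L
n=2: →0(L), so W
n=3: →1(L), so W
n=4: →2(W) only, which is W, so L
n=5: →3(W) only, which is W, so L
n=6: →4(L), so W
n=7: →5(L), so W
n=8: →1(L), so W
n=9: →7(W), 3(W), 2(W) — all W, so L
n=10: →4(L), so W
n=11: →9(L), so W
n=12: →5(L), so W
n=13: →11(W), 7(W), 6(W) — all W, so L
n=14: →12(W), 8(W), 7(W) — all W, so L
n=15: →13(L), so W
n=16: →14(L), so W
n=17: →15(W), 11(W), 10(W) — all W, so L
n=18: →16(W), 12(W), 11(W) — all W, so L
n=19: →17(L), so W
n=20: →18(L), so W
n=21: →14(L), so W
n=22: →20(W), 16(W), 15(W) — all W, so L
n=23: →17(L), so W
n=24: →22(L), so W
n=25: →18(L), so W
n=26: →24(W), 20(W), 19(W) — all W, so L
n=27: →25(W), 21(W), 20(W) — all W, so L
n=28: →26(L), so W
n=29: →27(L), so W
n=30: →28(W), 24(W), 23(W) — all W, so L
n=31: →29(W), 25(W), 24(W) — all W, so L
n=32: →30(L), so W
n=33: →31(L), so W
L entries with 1 ≤ n ≤ 33 (n=0 is outside the asked range and is not counted): n = 1, 4, 5, 9, 13, 14, 17, 18, 22, 26, 27, 30, 31; that makes 13.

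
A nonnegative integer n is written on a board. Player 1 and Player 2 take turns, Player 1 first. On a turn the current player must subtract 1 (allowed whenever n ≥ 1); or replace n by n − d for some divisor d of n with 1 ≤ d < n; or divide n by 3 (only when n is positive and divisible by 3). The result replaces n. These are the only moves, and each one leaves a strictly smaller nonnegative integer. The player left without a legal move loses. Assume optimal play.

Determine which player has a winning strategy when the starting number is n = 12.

Positions with no move are L. A position that does have a move is losing for the player to move precisely when every available move leads to a winning position for the opponent. Fill in the labels:
n=0: no move → L
n=1: W (go to 0, an L position)
n=2: L (sole option 1(W) is W)
n=3: W (go to 2, an L position)
n=4: W (go to 2, an L position)
n=5: L (sole option 4(W) is W)
n=6: W (go to 2, an L position)
n=7: L (sole option 6(W) is W)
n=8: W (go to 7, an L position)
n=9: L (options 3(W), 6(W), 8(W) are all W)
n=10: W (go to 5, an L position)
n=11: L (sole option 10(W) is W)
n=12: W (go to 9, an L position)
The starting position 12 is W: Player 1 should move to 9, handing over an L position.

Player 1 wins.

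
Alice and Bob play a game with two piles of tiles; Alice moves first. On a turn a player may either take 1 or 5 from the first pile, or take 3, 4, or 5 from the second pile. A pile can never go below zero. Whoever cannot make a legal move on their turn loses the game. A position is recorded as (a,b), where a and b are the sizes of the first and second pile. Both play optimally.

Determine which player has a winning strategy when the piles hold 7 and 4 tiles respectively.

Bob wins.

Use the standard recursion: the mover loses at a terminal position; elsewhere, the mover wins exactly when some move hands the opponent an L position.
No move ever increases a pile, so every position that can arise here has a ≤ 7 and b ≤ 4; it is enough to label the cells with 0 ≤ a ≤ 7 and 0 ≤ b ≤ 4.
Every move lowers a or b (never raises either), so fill the grid row by row in increasing a, and left to right within a row: each cell's successors are then already labelled.
      b=0  b=1  b=2  b=3  b=4
a=0:    L    L    L    W    W
a=1:    W    W    W    L    L
a=2:    L    L    L    W    W
a=3:    W    W    W    L    L
a=4:    L    L    L    W    W
a=5:    W    W    W    L    L
a=6:    L    L    L    W    W
a=7:    W    W    W    L    L
Cells with no legal move (terminal, hence L): (0,0), (0,1), (0,2).
The remaining L cells, each justified by listing all of its moves:
(1,3): L (options (0,3)(W), (1,0)(W) are all W)
(1,4): L (options (0,4)(W), (1,1)(W), (1,0)(W) are all W)
(2,0): L (sole option (1,0)(W) is W)
(2,1): L (sole option (1,1)(W) is W)
(2,2): L (sole option (1,2)(W) is W)
(3,3): L (options (2,3)(W), (3,0)(W) are all W)
(3,4): L (options (2,4)(W), (3,1)(W), (3,0)(W) are all W)
(4,0): L (sole option (3,0)(W) is W)
(4,1): L (sole option (3,1)(W) is W)
(4,2): L (sole option (3,2)(W) is W)
(5,3): L (options (4,3)(W), (0,3)(W), (5,0)(W) are all W)
(5,4): L (options (4,4)(W), (0,4)(W), (5,1)(W), (5,0)(W) are all W)
(6,0): L (options (5,0)(W), (1,0)(W) are all W)
(6,1): L (options (5,1)(W), (1,1)(W) are all W)
(6,2): L (options (5,2)(W), (1,2)(W) are all W)
(7,3): L (options (6,3)(W), (2,3)(W), (7,0)(W) are all W)
(7,4): L (options (6,4)(W), (2,4)(W), (7,1)(W), (7,0)(W) are all W)
Every other cell has at least one move into one of the L cells above, so it is W.
The starting position (7,4) is L: whatever Alice does, the opponent receives a W position.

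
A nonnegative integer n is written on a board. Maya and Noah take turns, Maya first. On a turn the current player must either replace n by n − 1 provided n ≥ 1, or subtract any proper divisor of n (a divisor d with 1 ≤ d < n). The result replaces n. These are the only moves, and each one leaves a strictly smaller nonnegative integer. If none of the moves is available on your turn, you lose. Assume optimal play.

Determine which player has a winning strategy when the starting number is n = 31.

Noah wins.

Classify positions by backward induction: terminal positions (no move available) are L. From any other position, the mover wins iff some move reaches an L.
n=0: no move → L
n=1: can move to 0, which is L ⇒ W
n=2: the only move is to 1(W), a W ⇒ L
n=3: can move to 2, which is L ⇒ W
n=4: can move to 2, which is L ⇒ W
n=5: the only move is to 4(W), a W ⇒ L
n=6: can move to 5, which is L ⇒ W
n=7: the only move is to 6(W), a W ⇒ L
n=8: can move to 7, which is L ⇒ W
n=9: moves to 6(W), 8(W); every one is W ⇒ L
n=10: can move to 5, which is L ⇒ W
n=11: the only move is to 10(W), a W ⇒ L
n=12: can move to 9, which is L ⇒ W
n=13: the only move is to 12(W), a W ⇒ L
n=14: can move to 7, which is L ⇒ W
n=15: moves to 10(W), 12(W), 14(W); every one is W ⇒ L
n=16: can move to 15, which is L ⇒ W
n=17: the only move is to 16(W), a W ⇒ L
n=18: can move to 9, which is L ⇒ W
n=19: the only move is to 18(W), a W ⇒ L
n=20: can move to 15, which is L ⇒ W
n=21: moves to 14(W), 18(W), 20(W); every one is W ⇒ L
n=22: can move to 11, which is L ⇒ W
n=23: the only move is to 22(W), a W ⇒ L
n=24: can move to 21, which is L ⇒ W
n=25: moves to 20(W), 24(W); every one is W ⇒ L
n=26: can move to 13, which is L ⇒ W
n=27: moves to 18(W), 24(W), 26(W); every one is W ⇒ L
n=28: can move to 21, which is L ⇒ W
n=29: the only move is to 28(W), a W ⇒ L
n=30: can move to 15, which is L ⇒ W
n=31: the only move is to 30(W), a W ⇒ L
The starting position 31 is L: whatever Maya does, the opponent receives a W position.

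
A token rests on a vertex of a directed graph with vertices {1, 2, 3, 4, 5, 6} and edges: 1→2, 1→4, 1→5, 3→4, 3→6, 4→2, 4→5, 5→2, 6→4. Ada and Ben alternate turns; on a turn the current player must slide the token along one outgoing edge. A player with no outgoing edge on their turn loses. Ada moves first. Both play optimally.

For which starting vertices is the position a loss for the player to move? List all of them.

Use the standard recursion: the mover loses at a terminal position; elsewhere, the mover wins exactly when some move hands the opponent an L position.
Every edge goes from a vertex to one that appears earlier in the order 2, 5, 4, 1, 6, 3, so processing vertices in that order labels each vertex after all of its successors.
2: no outgoing edge → L
5: →2(L), so W
4: →2(L), so W
1: →2(L), so W
6: →4(W) only, which is W, so L
3: →6(L), so W
The losing starting vertices are exactly the entries labelled L in this table (2 of them).

2, 6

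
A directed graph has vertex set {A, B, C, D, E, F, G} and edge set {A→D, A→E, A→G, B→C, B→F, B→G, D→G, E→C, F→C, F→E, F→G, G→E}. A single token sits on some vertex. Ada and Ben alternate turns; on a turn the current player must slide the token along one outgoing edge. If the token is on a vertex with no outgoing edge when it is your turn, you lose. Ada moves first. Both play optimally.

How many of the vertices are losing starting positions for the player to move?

Work bottom-up. With no move the player to move loses. Otherwise the position is W if at least one move leads to an L position for the opponent, and L if every move leads to a W.
Every edge goes from a vertex to one that appears earlier in the order C, E, G, F, B, D, A, so processing vertices in that order labels each vertex after all of its successors.
C: no outgoing edge → L
E: →C(L), so W
G: →E(W) only, which is W, so L
F: →G(L), so W
B: →G(L), so W
D: →G(L), so W
A: →G(L), so W
The L vertices are C, G; that is 2 in all.

2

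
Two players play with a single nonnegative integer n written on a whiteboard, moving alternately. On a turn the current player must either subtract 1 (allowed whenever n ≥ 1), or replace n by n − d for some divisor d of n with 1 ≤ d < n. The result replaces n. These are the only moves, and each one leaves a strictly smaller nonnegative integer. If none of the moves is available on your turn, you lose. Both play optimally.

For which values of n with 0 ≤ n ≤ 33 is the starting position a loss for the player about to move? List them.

0, 2, 5, 7, 9, 11, 13, 15, 17, 19, 21, 23, 25, 27, 29, 31, 33

Use the standard recursion: the mover loses at a terminal position; elsewhere, the mover wins exactly when some move hands the opponent an L position.
n=0: no move → L
n=1: W (go to 0, an L position)
n=2: L (sole option 1(W) is W)
n=3: W (go to 2, an L position)
n=4: W (go to 2, an L position)
n=5: L (sole option 4(W) is W)
n=6: W (go to 5, an L position)
n=7: L (sole option 6(W) is W)
n=8: W (go to 7, an L position)
n=9: L (options 6(W), 8(W) are all W)
n=10: W (go to 5, an L position)
n=11: L (sole option 10(W) is W)
n=12: W (go to 9, an L position)
n=13: L (sole option 12(W) is W)
n=14: W (go to 7, an L position)
n=15: L (options 10(W), 12(W), 14(W) are all W)
n=16: W (go to 15, an L position)
n=17: L (sole option 16(W) is W)
n=18: W (go to 9, an L position)
n=19: L (sole option 18(W) is W)
n=20: W (go to 15, an L position)
n=21: L (options 14(W), 18(W), 20(W) are all W)
n=22: W (go to 11, an L position)
n=23: L (sole option 22(W) is W)
n=24: W (go to 21, an L position)
n=25: L (options 20(W), 24(W) are all W)
n=26: W (go to 13, an L position)
n=27: L (options 18(W), 24(W), 26(W) are all W)
n=28: W (go to 21, an L position)
n=29: L (sole option 28(W) is W)
n=30: W (go to 15, an L position)
n=31: L (sole option 30(W) is W)
n=32: W (go to 31, an L position)
n=33: L (options 22(W), 30(W), 32(W) are all W)
Reading off the rows marked L gives the requested list; there are 17 such values of n.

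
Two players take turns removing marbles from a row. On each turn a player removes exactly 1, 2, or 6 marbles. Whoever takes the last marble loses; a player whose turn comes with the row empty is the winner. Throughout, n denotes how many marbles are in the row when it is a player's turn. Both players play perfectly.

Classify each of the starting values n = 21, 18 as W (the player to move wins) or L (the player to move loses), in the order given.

21: W, 18: L

Classify positions by backward induction: terminal positions (no move available) are W. From any other position, the mover wins iff some move reaches an L.
n=0: no move; the opponent has just taken the last marble and therefore loses → W
n=1: L (sole option 0(W) is W)
n=2: W (go to 1, an L position)
n=3: W (go to 1, an L position)
n=4: L (options 3(W), 2(W) are all W)
n=5: W (go to 4, an L position)
n=6: W (go to 4, an L position)
n=7: W (go to 1, an L position)
n=8: L (options 7(W), 6(W), 2(W) are all W)
n=9: W (go to 8, an L position)
n=10: W (go to 8, an L position)
n=11: L (options 10(W), 9(W), 5(W) are all W)
n=12: W (go to 11, an L position)
n=13: W (go to 11, an L position)
n=14: W (go to 8, an L position)
n=15: L (options 14(W), 13(W), 9(W) are all W)
n=16: W (go to 15, an L position)
n=17: W (go to 15, an L position)
n=18: L (options 17(W), 16(W), 12(W) are all W)
n=19: W (go to 18, an L position)
n=20: W (go to 18, an L position)
n=21: W (go to 15, an L position)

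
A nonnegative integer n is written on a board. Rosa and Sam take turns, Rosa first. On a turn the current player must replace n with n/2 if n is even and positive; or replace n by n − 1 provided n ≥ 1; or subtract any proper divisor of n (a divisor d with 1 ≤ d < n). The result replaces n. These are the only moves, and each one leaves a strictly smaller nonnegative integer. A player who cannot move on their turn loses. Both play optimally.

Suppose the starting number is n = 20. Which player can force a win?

Rosa wins.

Use the standard recursion: the mover loses at a terminal position; elsewhere, the mover wins exactly when some move hands the opponent an L position.
n=0: no move → L
n=1: can move to 0, which is L ⇒ W
n=2: the only move is to 1(W), a W ⇒ L
n=3: can move to 2, which is L ⇒ W
n=4: can move to 2, which is L ⇒ W
n=5: the only move is to 4(W), a W ⇒ L
n=6: can move to 5, which is L ⇒ W
n=7: the only move is to 6(W), a W ⇒ L
n=8: can move to 7, which is L ⇒ W
n=9: moves to 6(W), 8(W); every one is W ⇒ L
n=10: can move to 5, which is L ⇒ W
n=11: the only move is to 10(W), a W ⇒ L
n=12: can move to 9, which is L ⇒ W
n=13: the only move is to 12(W), a W ⇒ L
n=14: can move to 7, which is L ⇒ W
n=15: moves to 10(W), 12(W), 14(W); every one is W ⇒ L
n=16: can move to 15, which is L ⇒ W
n=17: the only move is to 16(W), a W ⇒ L
n=18: can move to 9, which is L ⇒ W
n=19: the only move is to 18(W), a W ⇒ L
n=20: can move to 15, which is L ⇒ W
The starting position 20 is W: Rosa should move to 15, handing over an L position.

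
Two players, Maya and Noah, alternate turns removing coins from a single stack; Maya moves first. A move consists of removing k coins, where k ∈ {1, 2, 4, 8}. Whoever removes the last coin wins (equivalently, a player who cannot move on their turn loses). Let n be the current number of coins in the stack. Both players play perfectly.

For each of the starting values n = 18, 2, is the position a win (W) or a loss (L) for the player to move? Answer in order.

18: L, 2: W

Work bottom-up. With no move the player to move loses. Otherwise the position is W if at least one move leads to an L position for the opponent, and L if every move leads to a W.
n=0: no move → L
n=1: →0(L), so W
n=2: →0(L), so W
n=3: →2(W), 1(W) — all W, so L
n=4: →3(L), so W
n=5: →3(L), so W
n=6: →5(W), 4(W), 2(W) — all W, so L
n=7: →6(L), so W
n=8: →6(L), so W
n=9: →8(W), 7(W), 5(W), 1(W) — all W, so L
n=10: →9(L), so W
n=11: →9(L), so W
n=12: →11(W), 10(W), 8(W), 4(W) — all W, so L
n=13: →12(L), so W
n=14: →12(L), so W
n=15: →14(W), 13(W), 11(W), 7(W) — all W, so L
n=16: →15(L), so W
n=17: →15(L), so W
n=18: →17(W), 16(W), 14(W), 10(W) — all W, so L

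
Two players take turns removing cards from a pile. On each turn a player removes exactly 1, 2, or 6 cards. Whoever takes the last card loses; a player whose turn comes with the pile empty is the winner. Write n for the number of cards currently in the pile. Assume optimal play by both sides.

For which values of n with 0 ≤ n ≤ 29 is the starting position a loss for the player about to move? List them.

1, 4, 8, 11, 15, 18, 22, 25, 29

Use the standard recursion: the mover wins at a terminal position; elsewhere, the mover wins exactly when some move hands the opponent an L position.
n=0: no move; the opponent has just taken the last card and therefore loses → W
n=1: →0(W) only, which is W, so L
n=2: →1(L), so W
n=3: →1(L), so W
n=4: →3(W), 2(W) — all W, so L
n=5: →4(L), so W
n=6: →4(L), so W
n=7: →1(L), so W
n=8: →7(W), 6(W), 2(W) — all W, so L
n=9: →8(L), so W
n=10: →8(L), so W
n=11: →10(W), 9(W), 5(W) — all W, so L
n=12: →11(L), so W
n=13: →11(L), so W
n=14: →8(L), so W
n=15: →14(W), 13(W), 9(W) — all W, so L
n=16: →15(L), so W
n=17: →15(L), so W
n=18: →17(W), 16(W), 12(W) — all W, so L
n=19: →18(L), so W
n=20: →18(L), so W
n=21: →15(L), so W
n=22: →21(W), 20(W), 16(W) — all W, so L
n=23: →22(L), so W
n=24: →22(L), so W
n=25: →24(W), 23(W), 19(W) — all W, so L
n=26: →25(L), so W
n=27: →25(L), so W
n=28: →22(L), so W
n=29: →28(W), 27(W), 23(W) — all W, so L
The losing starting values of n are exactly the entries labelled L in this table (9 of them).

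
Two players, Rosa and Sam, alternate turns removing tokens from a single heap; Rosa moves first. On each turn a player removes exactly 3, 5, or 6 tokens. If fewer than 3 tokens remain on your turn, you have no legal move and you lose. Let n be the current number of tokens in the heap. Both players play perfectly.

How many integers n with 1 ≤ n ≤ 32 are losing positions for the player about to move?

Positions with no move are L. A position that does have a move is losing for the player to move precisely when every available move leads to a winning position for the opponent. Fill in the labels:
n=0: no move → L
n=1: no move → L
n=2: no move → L
n=3: →0(L), so W
n=4: →1(L), so W
n=5: →2(L), so W
n=6: →1(L), so W
n=7: →2(L), so W
n=8: →2(L), so W
n=9: →6(W), 4(W), 3(W) — all W, so L
n=10: →7(W), 5(W), 4(W) — all W, so L
n=11: →8(W), 6(W), 5(W) — all W, so L
n=12: →9(L), so W
n=13: →10(L), so W
n=14: →11(L), so W
n=15: →10(L), so W
n=16: →11(L), so W
n=17: →11(L), so W
n=18: →15(W), 13(W), 12(W) — all W, so L
n=19: →16(W), 14(W), 13(W) — all W, so L
n=20: →17(W), 15(W), 14(W) — all W, so L
n=21: →18(L), so W
n=22: →19(L), so W
n=23: →20(L), so W
n=24: →19(L), so W
n=25: →20(L), so W
n=26: →20(L), so W
n=27: →24(W), 22(W), 21(W) — all W, so L
n=28: →25(W), 23(W), 22(W) — all W, so L
n=29: →26(W), 24(W), 23(W) — all W, so L
n=30: →27(L), so W
n=31: →28(L), so W
n=32: →29(L), so W
L entries with 1 ≤ n ≤ 32 (n=0 is outside the asked range and is not counted): n = 1, 2, 9, 10, 11, 18, 19, 20, 27, 28, 29; that makes 11.

11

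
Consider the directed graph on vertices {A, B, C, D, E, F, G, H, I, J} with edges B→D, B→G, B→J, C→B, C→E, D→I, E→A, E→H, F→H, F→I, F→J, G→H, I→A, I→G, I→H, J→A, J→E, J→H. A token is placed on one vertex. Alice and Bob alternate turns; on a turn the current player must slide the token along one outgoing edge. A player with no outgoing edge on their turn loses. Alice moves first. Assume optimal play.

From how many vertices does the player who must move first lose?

Positions with no move are L. A position that does have a move is losing for the player to move precisely when every available move leads to a winning position for the opponent. Fill in the labels:
Every edge goes from a vertex to one that appears earlier in the order H, A, E, G, J, I, D, B, F, C, so processing vertices in that order labels each vertex after all of its successors.
H: no outgoing edge → L
A: no outgoing edge → L
E: W (go to A, an L position)
G: W (go to H, an L position)
J: W (go to A, an L position)
I: W (go to A, an L position)
D: L (sole option I(W) is W)
B: W (go to D, an L position)
F: W (go to H, an L position)
C: L (options B(W), E(W) are all W)
The L vertices are A, C, D, H; that is 4 in all.

4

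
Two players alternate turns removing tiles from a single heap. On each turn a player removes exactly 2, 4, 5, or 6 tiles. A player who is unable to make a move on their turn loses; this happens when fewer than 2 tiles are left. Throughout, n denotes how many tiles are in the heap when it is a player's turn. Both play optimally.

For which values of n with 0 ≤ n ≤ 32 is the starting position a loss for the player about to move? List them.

0, 1, 8, 9, 16, 17, 24, 25, 32

Use the standard recursion: the mover loses at a terminal position; elsewhere, the mover wins exactly when some move hands the opponent an L position.
n=0: no move → L
n=1: no move → L
n=2: W (go to 0, an L position)
n=3: W (go to 1, an L position)
n=4: W (go to 0, an L position)
n=5: W (go to 1, an L position)
n=6: W (go to 1, an L position)
n=7: W (go to 1, an L position)
n=8: L (options 6(W), 4(W), 3(W), 2(W) are all W)
n=9: L (options 7(W), 5(W), 4(W), 3(W) are all W)
n=10: W (go to 8, an L position)
n=11: W (go to 9, an L position)
n=12: W (go to 8, an L position)
n=13: W (go to 9, an L position)
n=14: W (go to 9, an L position)
n=15: W (go to 9, an L position)
n=16: L (options 14(W), 12(W), 11(W), 10(W) are all W)
n=17: L (options 15(W), 13(W), 12(W), 11(W) are all W)
n=18: W (go to 16, an L position)
n=19: W (go to 17, an L position)
n=20: W (go to 16, an L position)
n=21: W (go to 17, an L position)
n=22: W (go to 17, an L position)
n=23: W (go to 17, an L position)
n=24: L (options 22(W), 20(W), 19(W), 18(W) are all W)
n=25: L (options 23(W), 21(W), 20(W), 19(W) are all W)
n=26: W (go to 24, an L position)
n=27: W (go to 25, an L position)
n=28: W (go to 24, an L position)
n=29: W (go to 25, an L position)
n=30: W (go to 25, an L position)
n=31: W (go to 25, an L position)
n=32: L (options 30(W), 28(W), 27(W), 26(W) are all W)
The losing starting values of n are exactly the entries labelled L in this table (9 of them).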